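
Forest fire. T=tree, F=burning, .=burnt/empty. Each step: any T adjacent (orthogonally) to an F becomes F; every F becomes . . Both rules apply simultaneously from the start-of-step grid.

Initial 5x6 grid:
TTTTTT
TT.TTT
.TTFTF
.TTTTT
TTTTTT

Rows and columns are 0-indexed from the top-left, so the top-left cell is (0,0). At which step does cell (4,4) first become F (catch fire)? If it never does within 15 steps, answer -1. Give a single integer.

Step 1: cell (4,4)='T' (+6 fires, +2 burnt)
Step 2: cell (4,4)='T' (+8 fires, +6 burnt)
Step 3: cell (4,4)='F' (+6 fires, +8 burnt)
  -> target ignites at step 3
Step 4: cell (4,4)='.' (+3 fires, +6 burnt)
Step 5: cell (4,4)='.' (+2 fires, +3 burnt)
Step 6: cell (4,4)='.' (+0 fires, +2 burnt)
  fire out at step 6

3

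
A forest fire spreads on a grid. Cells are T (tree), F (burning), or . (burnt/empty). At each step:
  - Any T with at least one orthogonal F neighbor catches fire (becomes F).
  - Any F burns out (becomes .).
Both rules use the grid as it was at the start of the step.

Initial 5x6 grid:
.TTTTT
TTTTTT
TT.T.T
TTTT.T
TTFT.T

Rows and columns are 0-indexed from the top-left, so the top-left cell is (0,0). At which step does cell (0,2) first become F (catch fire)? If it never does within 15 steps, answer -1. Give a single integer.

Step 1: cell (0,2)='T' (+3 fires, +1 burnt)
Step 2: cell (0,2)='T' (+3 fires, +3 burnt)
Step 3: cell (0,2)='T' (+3 fires, +3 burnt)
Step 4: cell (0,2)='T' (+3 fires, +3 burnt)
Step 5: cell (0,2)='T' (+5 fires, +3 burnt)
Step 6: cell (0,2)='F' (+3 fires, +5 burnt)
  -> target ignites at step 6
Step 7: cell (0,2)='.' (+2 fires, +3 burnt)
Step 8: cell (0,2)='.' (+1 fires, +2 burnt)
Step 9: cell (0,2)='.' (+1 fires, +1 burnt)
Step 10: cell (0,2)='.' (+0 fires, +1 burnt)
  fire out at step 10

6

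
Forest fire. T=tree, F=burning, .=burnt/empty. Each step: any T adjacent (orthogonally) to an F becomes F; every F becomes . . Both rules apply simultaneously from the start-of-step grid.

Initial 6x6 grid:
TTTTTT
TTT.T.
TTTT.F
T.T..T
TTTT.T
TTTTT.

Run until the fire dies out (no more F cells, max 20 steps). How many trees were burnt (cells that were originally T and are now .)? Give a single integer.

Step 1: +1 fires, +1 burnt (F count now 1)
Step 2: +1 fires, +1 burnt (F count now 1)
Step 3: +0 fires, +1 burnt (F count now 0)
Fire out after step 3
Initially T: 27, now '.': 11
Total burnt (originally-T cells now '.'): 2

Answer: 2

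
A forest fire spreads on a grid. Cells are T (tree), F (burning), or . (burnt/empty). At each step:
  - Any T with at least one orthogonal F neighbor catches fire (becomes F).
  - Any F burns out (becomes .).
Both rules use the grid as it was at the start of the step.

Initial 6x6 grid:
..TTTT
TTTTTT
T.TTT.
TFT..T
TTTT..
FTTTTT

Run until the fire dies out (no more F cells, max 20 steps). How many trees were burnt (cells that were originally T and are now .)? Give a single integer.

Answer: 25

Derivation:
Step 1: +5 fires, +2 burnt (F count now 5)
Step 2: +4 fires, +5 burnt (F count now 4)
Step 3: +5 fires, +4 burnt (F count now 5)
Step 4: +5 fires, +5 burnt (F count now 5)
Step 5: +3 fires, +5 burnt (F count now 3)
Step 6: +2 fires, +3 burnt (F count now 2)
Step 7: +1 fires, +2 burnt (F count now 1)
Step 8: +0 fires, +1 burnt (F count now 0)
Fire out after step 8
Initially T: 26, now '.': 35
Total burnt (originally-T cells now '.'): 25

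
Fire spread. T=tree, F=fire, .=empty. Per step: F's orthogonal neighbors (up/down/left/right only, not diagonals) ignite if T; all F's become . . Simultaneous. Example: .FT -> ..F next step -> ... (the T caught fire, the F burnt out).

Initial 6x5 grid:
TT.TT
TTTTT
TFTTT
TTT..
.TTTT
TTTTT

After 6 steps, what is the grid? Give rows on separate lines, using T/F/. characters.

Step 1: 4 trees catch fire, 1 burn out
  TT.TT
  TFTTT
  F.FTT
  TFT..
  .TTTT
  TTTTT
Step 2: 7 trees catch fire, 4 burn out
  TF.TT
  F.FTT
  ...FT
  F.F..
  .FTTT
  TTTTT
Step 3: 5 trees catch fire, 7 burn out
  F..TT
  ...FT
  ....F
  .....
  ..FTT
  TFTTT
Step 4: 5 trees catch fire, 5 burn out
  ...FT
  ....F
  .....
  .....
  ...FT
  F.FTT
Step 5: 3 trees catch fire, 5 burn out
  ....F
  .....
  .....
  .....
  ....F
  ...FT
Step 6: 1 trees catch fire, 3 burn out
  .....
  .....
  .....
  .....
  .....
  ....F

.....
.....
.....
.....
.....
....F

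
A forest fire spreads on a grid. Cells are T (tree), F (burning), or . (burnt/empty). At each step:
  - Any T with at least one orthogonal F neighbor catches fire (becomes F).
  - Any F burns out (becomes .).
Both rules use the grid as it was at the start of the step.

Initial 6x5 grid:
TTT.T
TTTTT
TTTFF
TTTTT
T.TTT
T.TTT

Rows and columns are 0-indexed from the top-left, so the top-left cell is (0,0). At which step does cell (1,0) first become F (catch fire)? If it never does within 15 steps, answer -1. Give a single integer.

Step 1: cell (1,0)='T' (+5 fires, +2 burnt)
Step 2: cell (1,0)='T' (+6 fires, +5 burnt)
Step 3: cell (1,0)='T' (+7 fires, +6 burnt)
Step 4: cell (1,0)='F' (+4 fires, +7 burnt)
  -> target ignites at step 4
Step 5: cell (1,0)='.' (+2 fires, +4 burnt)
Step 6: cell (1,0)='.' (+1 fires, +2 burnt)
Step 7: cell (1,0)='.' (+0 fires, +1 burnt)
  fire out at step 7

4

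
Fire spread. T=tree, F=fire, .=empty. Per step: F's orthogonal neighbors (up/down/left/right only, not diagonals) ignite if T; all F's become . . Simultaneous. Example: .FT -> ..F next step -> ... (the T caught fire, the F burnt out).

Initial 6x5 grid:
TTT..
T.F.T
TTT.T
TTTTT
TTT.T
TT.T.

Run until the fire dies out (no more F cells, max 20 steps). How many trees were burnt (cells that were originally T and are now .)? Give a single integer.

Answer: 20

Derivation:
Step 1: +2 fires, +1 burnt (F count now 2)
Step 2: +3 fires, +2 burnt (F count now 3)
Step 3: +5 fires, +3 burnt (F count now 5)
Step 4: +4 fires, +5 burnt (F count now 4)
Step 5: +4 fires, +4 burnt (F count now 4)
Step 6: +2 fires, +4 burnt (F count now 2)
Step 7: +0 fires, +2 burnt (F count now 0)
Fire out after step 7
Initially T: 21, now '.': 29
Total burnt (originally-T cells now '.'): 20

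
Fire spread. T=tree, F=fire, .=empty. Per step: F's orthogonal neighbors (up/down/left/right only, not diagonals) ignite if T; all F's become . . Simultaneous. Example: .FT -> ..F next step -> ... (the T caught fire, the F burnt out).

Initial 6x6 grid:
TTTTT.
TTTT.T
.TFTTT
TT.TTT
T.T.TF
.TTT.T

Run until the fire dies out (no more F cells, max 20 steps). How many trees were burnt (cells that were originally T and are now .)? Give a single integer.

Answer: 22

Derivation:
Step 1: +6 fires, +2 burnt (F count now 6)
Step 2: +8 fires, +6 burnt (F count now 8)
Step 3: +5 fires, +8 burnt (F count now 5)
Step 4: +3 fires, +5 burnt (F count now 3)
Step 5: +0 fires, +3 burnt (F count now 0)
Fire out after step 5
Initially T: 26, now '.': 32
Total burnt (originally-T cells now '.'): 22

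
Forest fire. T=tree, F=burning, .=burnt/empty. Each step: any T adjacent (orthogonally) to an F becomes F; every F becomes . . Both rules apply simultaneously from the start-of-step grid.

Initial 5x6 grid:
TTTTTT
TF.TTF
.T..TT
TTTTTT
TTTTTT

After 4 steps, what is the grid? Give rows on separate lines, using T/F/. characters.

Step 1: 6 trees catch fire, 2 burn out
  TFTTTF
  F..TF.
  .F..TF
  TTTTTT
  TTTTTT
Step 2: 7 trees catch fire, 6 burn out
  F.FTF.
  ...F..
  ....F.
  TFTTTF
  TTTTTT
Step 3: 6 trees catch fire, 7 burn out
  ...F..
  ......
  ......
  F.FTF.
  TFTTTF
Step 4: 4 trees catch fire, 6 burn out
  ......
  ......
  ......
  ...F..
  F.FTF.

......
......
......
...F..
F.FTF.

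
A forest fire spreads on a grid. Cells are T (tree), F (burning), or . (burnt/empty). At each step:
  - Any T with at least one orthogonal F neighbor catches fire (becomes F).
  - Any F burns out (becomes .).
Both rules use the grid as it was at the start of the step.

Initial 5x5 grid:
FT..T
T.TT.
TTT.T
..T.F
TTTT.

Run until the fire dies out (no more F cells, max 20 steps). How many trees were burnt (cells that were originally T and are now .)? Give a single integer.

Answer: 13

Derivation:
Step 1: +3 fires, +2 burnt (F count now 3)
Step 2: +1 fires, +3 burnt (F count now 1)
Step 3: +1 fires, +1 burnt (F count now 1)
Step 4: +1 fires, +1 burnt (F count now 1)
Step 5: +2 fires, +1 burnt (F count now 2)
Step 6: +2 fires, +2 burnt (F count now 2)
Step 7: +2 fires, +2 burnt (F count now 2)
Step 8: +1 fires, +2 burnt (F count now 1)
Step 9: +0 fires, +1 burnt (F count now 0)
Fire out after step 9
Initially T: 14, now '.': 24
Total burnt (originally-T cells now '.'): 13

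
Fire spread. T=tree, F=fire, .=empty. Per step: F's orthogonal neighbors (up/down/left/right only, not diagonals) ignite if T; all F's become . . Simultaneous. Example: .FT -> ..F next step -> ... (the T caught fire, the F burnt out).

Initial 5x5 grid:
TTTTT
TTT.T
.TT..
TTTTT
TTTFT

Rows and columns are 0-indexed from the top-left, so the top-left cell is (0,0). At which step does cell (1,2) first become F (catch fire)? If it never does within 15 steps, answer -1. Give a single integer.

Step 1: cell (1,2)='T' (+3 fires, +1 burnt)
Step 2: cell (1,2)='T' (+3 fires, +3 burnt)
Step 3: cell (1,2)='T' (+3 fires, +3 burnt)
Step 4: cell (1,2)='F' (+3 fires, +3 burnt)
  -> target ignites at step 4
Step 5: cell (1,2)='.' (+2 fires, +3 burnt)
Step 6: cell (1,2)='.' (+3 fires, +2 burnt)
Step 7: cell (1,2)='.' (+2 fires, +3 burnt)
Step 8: cell (1,2)='.' (+1 fires, +2 burnt)
Step 9: cell (1,2)='.' (+0 fires, +1 burnt)
  fire out at step 9

4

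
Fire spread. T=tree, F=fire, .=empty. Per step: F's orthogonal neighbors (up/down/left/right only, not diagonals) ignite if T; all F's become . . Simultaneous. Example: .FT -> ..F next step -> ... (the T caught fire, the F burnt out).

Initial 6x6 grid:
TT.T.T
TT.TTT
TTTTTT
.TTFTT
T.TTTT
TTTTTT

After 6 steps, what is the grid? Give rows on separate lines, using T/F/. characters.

Step 1: 4 trees catch fire, 1 burn out
  TT.T.T
  TT.TTT
  TTTFTT
  .TF.FT
  T.TFTT
  TTTTTT
Step 2: 8 trees catch fire, 4 burn out
  TT.T.T
  TT.FTT
  TTF.FT
  .F...F
  T.F.FT
  TTTFTT
Step 3: 7 trees catch fire, 8 burn out
  TT.F.T
  TT..FT
  TF...F
  ......
  T....F
  TTF.FT
Step 4: 5 trees catch fire, 7 burn out
  TT...T
  TF...F
  F.....
  ......
  T.....
  TF...F
Step 5: 4 trees catch fire, 5 burn out
  TF...F
  F.....
  ......
  ......
  T.....
  F.....
Step 6: 2 trees catch fire, 4 burn out
  F.....
  ......
  ......
  ......
  F.....
  ......

F.....
......
......
......
F.....
......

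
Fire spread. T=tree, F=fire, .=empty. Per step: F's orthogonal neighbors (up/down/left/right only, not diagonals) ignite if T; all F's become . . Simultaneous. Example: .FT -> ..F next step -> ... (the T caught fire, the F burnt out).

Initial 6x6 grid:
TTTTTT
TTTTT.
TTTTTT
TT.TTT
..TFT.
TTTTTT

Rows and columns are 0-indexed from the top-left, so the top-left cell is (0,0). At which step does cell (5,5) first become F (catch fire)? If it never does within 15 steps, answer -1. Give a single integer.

Step 1: cell (5,5)='T' (+4 fires, +1 burnt)
Step 2: cell (5,5)='T' (+4 fires, +4 burnt)
Step 3: cell (5,5)='F' (+6 fires, +4 burnt)
  -> target ignites at step 3
Step 4: cell (5,5)='.' (+6 fires, +6 burnt)
Step 5: cell (5,5)='.' (+5 fires, +6 burnt)
Step 6: cell (5,5)='.' (+4 fires, +5 burnt)
Step 7: cell (5,5)='.' (+1 fires, +4 burnt)
Step 8: cell (5,5)='.' (+0 fires, +1 burnt)
  fire out at step 8

3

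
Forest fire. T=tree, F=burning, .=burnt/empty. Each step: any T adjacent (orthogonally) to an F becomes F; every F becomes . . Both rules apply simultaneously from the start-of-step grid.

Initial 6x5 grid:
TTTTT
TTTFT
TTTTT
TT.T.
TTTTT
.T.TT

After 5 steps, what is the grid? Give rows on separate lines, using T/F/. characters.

Step 1: 4 trees catch fire, 1 burn out
  TTTFT
  TTF.F
  TTTFT
  TT.T.
  TTTTT
  .T.TT
Step 2: 6 trees catch fire, 4 burn out
  TTF.F
  TF...
  TTF.F
  TT.F.
  TTTTT
  .T.TT
Step 3: 4 trees catch fire, 6 burn out
  TF...
  F....
  TF...
  TT...
  TTTFT
  .T.TT
Step 4: 6 trees catch fire, 4 burn out
  F....
  .....
  F....
  TF...
  TTF.F
  .T.FT
Step 5: 3 trees catch fire, 6 burn out
  .....
  .....
  .....
  F....
  TF...
  .T..F

.....
.....
.....
F....
TF...
.T..F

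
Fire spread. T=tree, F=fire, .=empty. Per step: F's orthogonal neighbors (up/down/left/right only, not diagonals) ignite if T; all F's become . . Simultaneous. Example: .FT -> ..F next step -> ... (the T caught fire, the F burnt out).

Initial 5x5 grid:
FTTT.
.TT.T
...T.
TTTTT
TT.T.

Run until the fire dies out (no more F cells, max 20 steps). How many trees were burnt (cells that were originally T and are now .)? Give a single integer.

Answer: 5

Derivation:
Step 1: +1 fires, +1 burnt (F count now 1)
Step 2: +2 fires, +1 burnt (F count now 2)
Step 3: +2 fires, +2 burnt (F count now 2)
Step 4: +0 fires, +2 burnt (F count now 0)
Fire out after step 4
Initially T: 15, now '.': 15
Total burnt (originally-T cells now '.'): 5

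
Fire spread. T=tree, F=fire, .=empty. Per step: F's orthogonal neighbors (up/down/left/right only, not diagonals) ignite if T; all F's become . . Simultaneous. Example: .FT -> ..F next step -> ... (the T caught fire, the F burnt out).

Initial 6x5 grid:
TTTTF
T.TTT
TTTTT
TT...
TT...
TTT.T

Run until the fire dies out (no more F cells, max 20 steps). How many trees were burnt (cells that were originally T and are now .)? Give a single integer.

Step 1: +2 fires, +1 burnt (F count now 2)
Step 2: +3 fires, +2 burnt (F count now 3)
Step 3: +3 fires, +3 burnt (F count now 3)
Step 4: +2 fires, +3 burnt (F count now 2)
Step 5: +2 fires, +2 burnt (F count now 2)
Step 6: +2 fires, +2 burnt (F count now 2)
Step 7: +2 fires, +2 burnt (F count now 2)
Step 8: +2 fires, +2 burnt (F count now 2)
Step 9: +2 fires, +2 burnt (F count now 2)
Step 10: +0 fires, +2 burnt (F count now 0)
Fire out after step 10
Initially T: 21, now '.': 29
Total burnt (originally-T cells now '.'): 20

Answer: 20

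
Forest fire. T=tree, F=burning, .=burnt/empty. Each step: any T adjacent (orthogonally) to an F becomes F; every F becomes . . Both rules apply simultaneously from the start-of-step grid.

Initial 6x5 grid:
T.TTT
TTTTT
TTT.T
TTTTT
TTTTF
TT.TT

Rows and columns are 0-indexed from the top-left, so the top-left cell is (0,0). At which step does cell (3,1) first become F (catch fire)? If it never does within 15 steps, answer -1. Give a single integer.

Step 1: cell (3,1)='T' (+3 fires, +1 burnt)
Step 2: cell (3,1)='T' (+4 fires, +3 burnt)
Step 3: cell (3,1)='T' (+3 fires, +4 burnt)
Step 4: cell (3,1)='F' (+6 fires, +3 burnt)
  -> target ignites at step 4
Step 5: cell (3,1)='.' (+5 fires, +6 burnt)
Step 6: cell (3,1)='.' (+3 fires, +5 burnt)
Step 7: cell (3,1)='.' (+1 fires, +3 burnt)
Step 8: cell (3,1)='.' (+1 fires, +1 burnt)
Step 9: cell (3,1)='.' (+0 fires, +1 burnt)
  fire out at step 9

4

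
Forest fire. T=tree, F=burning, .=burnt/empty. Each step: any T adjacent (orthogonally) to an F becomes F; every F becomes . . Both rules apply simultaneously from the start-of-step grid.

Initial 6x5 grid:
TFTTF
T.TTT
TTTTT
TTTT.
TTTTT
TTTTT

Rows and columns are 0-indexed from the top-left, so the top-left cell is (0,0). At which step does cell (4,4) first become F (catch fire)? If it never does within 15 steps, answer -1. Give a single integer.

Step 1: cell (4,4)='T' (+4 fires, +2 burnt)
Step 2: cell (4,4)='T' (+4 fires, +4 burnt)
Step 3: cell (4,4)='T' (+3 fires, +4 burnt)
Step 4: cell (4,4)='T' (+4 fires, +3 burnt)
Step 5: cell (4,4)='T' (+4 fires, +4 burnt)
Step 6: cell (4,4)='F' (+5 fires, +4 burnt)
  -> target ignites at step 6
Step 7: cell (4,4)='.' (+2 fires, +5 burnt)
Step 8: cell (4,4)='.' (+0 fires, +2 burnt)
  fire out at step 8

6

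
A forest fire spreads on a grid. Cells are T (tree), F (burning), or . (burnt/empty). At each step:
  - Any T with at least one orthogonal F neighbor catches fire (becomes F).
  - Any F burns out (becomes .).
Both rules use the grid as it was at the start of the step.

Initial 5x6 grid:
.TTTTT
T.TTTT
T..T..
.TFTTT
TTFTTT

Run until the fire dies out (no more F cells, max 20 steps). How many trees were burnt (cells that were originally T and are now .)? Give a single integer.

Step 1: +4 fires, +2 burnt (F count now 4)
Step 2: +4 fires, +4 burnt (F count now 4)
Step 3: +3 fires, +4 burnt (F count now 3)
Step 4: +3 fires, +3 burnt (F count now 3)
Step 5: +3 fires, +3 burnt (F count now 3)
Step 6: +2 fires, +3 burnt (F count now 2)
Step 7: +0 fires, +2 burnt (F count now 0)
Fire out after step 7
Initially T: 21, now '.': 28
Total burnt (originally-T cells now '.'): 19

Answer: 19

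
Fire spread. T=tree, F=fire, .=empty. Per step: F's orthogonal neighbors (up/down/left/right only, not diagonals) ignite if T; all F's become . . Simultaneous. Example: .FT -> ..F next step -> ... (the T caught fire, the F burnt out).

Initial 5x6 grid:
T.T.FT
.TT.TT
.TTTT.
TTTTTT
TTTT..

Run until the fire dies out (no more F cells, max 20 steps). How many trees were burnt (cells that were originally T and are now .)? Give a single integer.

Step 1: +2 fires, +1 burnt (F count now 2)
Step 2: +2 fires, +2 burnt (F count now 2)
Step 3: +2 fires, +2 burnt (F count now 2)
Step 4: +3 fires, +2 burnt (F count now 3)
Step 5: +4 fires, +3 burnt (F count now 4)
Step 6: +4 fires, +4 burnt (F count now 4)
Step 7: +2 fires, +4 burnt (F count now 2)
Step 8: +1 fires, +2 burnt (F count now 1)
Step 9: +0 fires, +1 burnt (F count now 0)
Fire out after step 9
Initially T: 21, now '.': 29
Total burnt (originally-T cells now '.'): 20

Answer: 20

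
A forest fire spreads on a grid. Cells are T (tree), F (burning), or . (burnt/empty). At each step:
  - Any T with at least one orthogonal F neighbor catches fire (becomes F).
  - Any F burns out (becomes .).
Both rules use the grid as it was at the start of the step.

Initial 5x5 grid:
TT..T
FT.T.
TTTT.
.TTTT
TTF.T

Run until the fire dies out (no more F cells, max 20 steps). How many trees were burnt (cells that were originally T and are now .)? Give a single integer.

Step 1: +5 fires, +2 burnt (F count now 5)
Step 2: +6 fires, +5 burnt (F count now 6)
Step 3: +2 fires, +6 burnt (F count now 2)
Step 4: +2 fires, +2 burnt (F count now 2)
Step 5: +0 fires, +2 burnt (F count now 0)
Fire out after step 5
Initially T: 16, now '.': 24
Total burnt (originally-T cells now '.'): 15

Answer: 15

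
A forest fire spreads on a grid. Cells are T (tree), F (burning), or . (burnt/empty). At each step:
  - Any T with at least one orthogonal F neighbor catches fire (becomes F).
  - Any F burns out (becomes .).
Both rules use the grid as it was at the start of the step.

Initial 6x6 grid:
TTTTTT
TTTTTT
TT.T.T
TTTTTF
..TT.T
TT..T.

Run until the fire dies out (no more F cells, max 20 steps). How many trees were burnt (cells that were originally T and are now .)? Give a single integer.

Step 1: +3 fires, +1 burnt (F count now 3)
Step 2: +2 fires, +3 burnt (F count now 2)
Step 3: +5 fires, +2 burnt (F count now 5)
Step 4: +4 fires, +5 burnt (F count now 4)
Step 5: +4 fires, +4 burnt (F count now 4)
Step 6: +3 fires, +4 burnt (F count now 3)
Step 7: +2 fires, +3 burnt (F count now 2)
Step 8: +1 fires, +2 burnt (F count now 1)
Step 9: +0 fires, +1 burnt (F count now 0)
Fire out after step 9
Initially T: 27, now '.': 33
Total burnt (originally-T cells now '.'): 24

Answer: 24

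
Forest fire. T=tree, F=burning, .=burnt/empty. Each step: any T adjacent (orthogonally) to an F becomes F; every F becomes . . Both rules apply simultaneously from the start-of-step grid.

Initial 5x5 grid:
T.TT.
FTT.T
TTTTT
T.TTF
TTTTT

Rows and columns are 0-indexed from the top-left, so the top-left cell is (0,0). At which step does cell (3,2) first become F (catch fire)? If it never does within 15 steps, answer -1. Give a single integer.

Step 1: cell (3,2)='T' (+6 fires, +2 burnt)
Step 2: cell (3,2)='F' (+7 fires, +6 burnt)
  -> target ignites at step 2
Step 3: cell (3,2)='.' (+4 fires, +7 burnt)
Step 4: cell (3,2)='.' (+2 fires, +4 burnt)
Step 5: cell (3,2)='.' (+0 fires, +2 burnt)
  fire out at step 5

2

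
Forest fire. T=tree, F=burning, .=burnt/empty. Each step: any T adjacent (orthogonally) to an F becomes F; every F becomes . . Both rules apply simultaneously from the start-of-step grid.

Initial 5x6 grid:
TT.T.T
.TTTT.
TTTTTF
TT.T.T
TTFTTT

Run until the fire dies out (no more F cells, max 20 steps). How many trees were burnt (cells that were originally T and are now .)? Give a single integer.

Answer: 21

Derivation:
Step 1: +4 fires, +2 burnt (F count now 4)
Step 2: +7 fires, +4 burnt (F count now 7)
Step 3: +4 fires, +7 burnt (F count now 4)
Step 4: +4 fires, +4 burnt (F count now 4)
Step 5: +1 fires, +4 burnt (F count now 1)
Step 6: +1 fires, +1 burnt (F count now 1)
Step 7: +0 fires, +1 burnt (F count now 0)
Fire out after step 7
Initially T: 22, now '.': 29
Total burnt (originally-T cells now '.'): 21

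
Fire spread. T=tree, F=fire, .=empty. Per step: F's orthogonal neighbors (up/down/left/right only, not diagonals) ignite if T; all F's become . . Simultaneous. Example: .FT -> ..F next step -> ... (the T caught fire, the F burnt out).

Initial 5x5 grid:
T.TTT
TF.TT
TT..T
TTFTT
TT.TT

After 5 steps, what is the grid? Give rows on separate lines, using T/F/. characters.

Step 1: 4 trees catch fire, 2 burn out
  T.TTT
  F..TT
  TF..T
  TF.FT
  TT.TT
Step 2: 6 trees catch fire, 4 burn out
  F.TTT
  ...TT
  F...T
  F...F
  TF.FT
Step 3: 3 trees catch fire, 6 burn out
  ..TTT
  ...TT
  ....F
  .....
  F...F
Step 4: 1 trees catch fire, 3 burn out
  ..TTT
  ...TF
  .....
  .....
  .....
Step 5: 2 trees catch fire, 1 burn out
  ..TTF
  ...F.
  .....
  .....
  .....

..TTF
...F.
.....
.....
.....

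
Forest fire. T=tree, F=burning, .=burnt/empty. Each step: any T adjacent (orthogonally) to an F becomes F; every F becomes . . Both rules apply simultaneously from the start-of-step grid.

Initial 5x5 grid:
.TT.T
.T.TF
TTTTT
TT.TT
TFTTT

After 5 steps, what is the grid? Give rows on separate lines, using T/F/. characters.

Step 1: 6 trees catch fire, 2 burn out
  .TT.F
  .T.F.
  TTTTF
  TF.TT
  F.FTT
Step 2: 5 trees catch fire, 6 burn out
  .TT..
  .T...
  TFTF.
  F..TF
  ...FT
Step 3: 5 trees catch fire, 5 burn out
  .TT..
  .F...
  F.F..
  ...F.
  ....F
Step 4: 1 trees catch fire, 5 burn out
  .FT..
  .....
  .....
  .....
  .....
Step 5: 1 trees catch fire, 1 burn out
  ..F..
  .....
  .....
  .....
  .....

..F..
.....
.....
.....
.....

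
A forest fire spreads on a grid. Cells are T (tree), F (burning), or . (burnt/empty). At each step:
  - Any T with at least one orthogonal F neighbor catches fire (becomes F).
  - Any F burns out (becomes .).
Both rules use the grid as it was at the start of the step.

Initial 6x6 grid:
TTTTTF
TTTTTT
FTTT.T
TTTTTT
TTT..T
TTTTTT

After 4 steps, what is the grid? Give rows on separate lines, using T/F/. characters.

Step 1: 5 trees catch fire, 2 burn out
  TTTTF.
  FTTTTF
  .FTT.T
  FTTTTT
  TTT..T
  TTTTTT
Step 2: 8 trees catch fire, 5 burn out
  FTTF..
  .FTTF.
  ..FT.F
  .FTTTT
  FTT..T
  TTTTTT
Step 3: 9 trees catch fire, 8 burn out
  .FF...
  ..FF..
  ...F..
  ..FTTF
  .FT..T
  FTTTTT
Step 4: 5 trees catch fire, 9 burn out
  ......
  ......
  ......
  ...FF.
  ..F..F
  .FTTTT

......
......
......
...FF.
..F..F
.FTTTT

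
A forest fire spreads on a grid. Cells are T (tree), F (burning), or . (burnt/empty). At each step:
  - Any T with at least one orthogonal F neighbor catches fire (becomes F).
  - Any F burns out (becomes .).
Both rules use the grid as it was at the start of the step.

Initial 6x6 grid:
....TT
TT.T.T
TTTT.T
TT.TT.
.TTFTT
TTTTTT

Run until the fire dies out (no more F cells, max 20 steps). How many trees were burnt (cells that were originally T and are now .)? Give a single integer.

Step 1: +4 fires, +1 burnt (F count now 4)
Step 2: +6 fires, +4 burnt (F count now 6)
Step 3: +5 fires, +6 burnt (F count now 5)
Step 4: +3 fires, +5 burnt (F count now 3)
Step 5: +2 fires, +3 burnt (F count now 2)
Step 6: +1 fires, +2 burnt (F count now 1)
Step 7: +0 fires, +1 burnt (F count now 0)
Fire out after step 7
Initially T: 25, now '.': 32
Total burnt (originally-T cells now '.'): 21

Answer: 21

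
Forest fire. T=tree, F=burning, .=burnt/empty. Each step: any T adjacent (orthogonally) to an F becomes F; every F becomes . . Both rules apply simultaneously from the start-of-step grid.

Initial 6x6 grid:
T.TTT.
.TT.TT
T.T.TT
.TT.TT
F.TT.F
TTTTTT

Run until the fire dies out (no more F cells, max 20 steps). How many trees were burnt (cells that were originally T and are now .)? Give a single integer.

Answer: 22

Derivation:
Step 1: +3 fires, +2 burnt (F count now 3)
Step 2: +4 fires, +3 burnt (F count now 4)
Step 3: +4 fires, +4 burnt (F count now 4)
Step 4: +3 fires, +4 burnt (F count now 3)
Step 5: +2 fires, +3 burnt (F count now 2)
Step 6: +3 fires, +2 burnt (F count now 3)
Step 7: +2 fires, +3 burnt (F count now 2)
Step 8: +1 fires, +2 burnt (F count now 1)
Step 9: +0 fires, +1 burnt (F count now 0)
Fire out after step 9
Initially T: 24, now '.': 34
Total burnt (originally-T cells now '.'): 22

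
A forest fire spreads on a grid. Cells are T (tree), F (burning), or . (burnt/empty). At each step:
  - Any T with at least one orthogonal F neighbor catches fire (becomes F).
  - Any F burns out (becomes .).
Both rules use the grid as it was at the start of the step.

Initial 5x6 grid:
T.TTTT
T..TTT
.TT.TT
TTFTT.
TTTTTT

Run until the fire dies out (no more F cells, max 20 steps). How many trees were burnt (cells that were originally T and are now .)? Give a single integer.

Answer: 21

Derivation:
Step 1: +4 fires, +1 burnt (F count now 4)
Step 2: +5 fires, +4 burnt (F count now 5)
Step 3: +3 fires, +5 burnt (F count now 3)
Step 4: +3 fires, +3 burnt (F count now 3)
Step 5: +3 fires, +3 burnt (F count now 3)
Step 6: +2 fires, +3 burnt (F count now 2)
Step 7: +1 fires, +2 burnt (F count now 1)
Step 8: +0 fires, +1 burnt (F count now 0)
Fire out after step 8
Initially T: 23, now '.': 28
Total burnt (originally-T cells now '.'): 21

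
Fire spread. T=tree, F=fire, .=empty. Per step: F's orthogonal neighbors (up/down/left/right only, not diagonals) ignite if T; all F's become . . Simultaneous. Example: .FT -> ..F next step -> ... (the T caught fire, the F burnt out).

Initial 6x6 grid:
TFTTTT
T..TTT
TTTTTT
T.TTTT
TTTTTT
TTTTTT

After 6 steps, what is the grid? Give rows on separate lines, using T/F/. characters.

Step 1: 2 trees catch fire, 1 burn out
  F.FTTT
  T..TTT
  TTTTTT
  T.TTTT
  TTTTTT
  TTTTTT
Step 2: 2 trees catch fire, 2 burn out
  ...FTT
  F..TTT
  TTTTTT
  T.TTTT
  TTTTTT
  TTTTTT
Step 3: 3 trees catch fire, 2 burn out
  ....FT
  ...FTT
  FTTTTT
  T.TTTT
  TTTTTT
  TTTTTT
Step 4: 5 trees catch fire, 3 burn out
  .....F
  ....FT
  .FTFTT
  F.TTTT
  TTTTTT
  TTTTTT
Step 5: 5 trees catch fire, 5 burn out
  ......
  .....F
  ..F.FT
  ..TFTT
  FTTTTT
  TTTTTT
Step 6: 6 trees catch fire, 5 burn out
  ......
  ......
  .....F
  ..F.FT
  .FTFTT
  FTTTTT

......
......
.....F
..F.FT
.FTFTT
FTTTTT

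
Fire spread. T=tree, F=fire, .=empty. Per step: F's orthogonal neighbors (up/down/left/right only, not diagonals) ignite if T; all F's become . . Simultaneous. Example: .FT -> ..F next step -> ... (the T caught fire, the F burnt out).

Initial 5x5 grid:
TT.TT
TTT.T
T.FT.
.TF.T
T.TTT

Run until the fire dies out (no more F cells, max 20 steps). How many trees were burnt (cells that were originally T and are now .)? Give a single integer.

Answer: 12

Derivation:
Step 1: +4 fires, +2 burnt (F count now 4)
Step 2: +2 fires, +4 burnt (F count now 2)
Step 3: +3 fires, +2 burnt (F count now 3)
Step 4: +3 fires, +3 burnt (F count now 3)
Step 5: +0 fires, +3 burnt (F count now 0)
Fire out after step 5
Initially T: 16, now '.': 21
Total burnt (originally-T cells now '.'): 12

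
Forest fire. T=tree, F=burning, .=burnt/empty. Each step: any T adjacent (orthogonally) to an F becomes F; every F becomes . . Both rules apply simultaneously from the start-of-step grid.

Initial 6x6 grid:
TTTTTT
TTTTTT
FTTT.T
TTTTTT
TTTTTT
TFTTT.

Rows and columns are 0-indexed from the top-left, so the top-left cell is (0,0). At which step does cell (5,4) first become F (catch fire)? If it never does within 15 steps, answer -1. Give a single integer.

Step 1: cell (5,4)='T' (+6 fires, +2 burnt)
Step 2: cell (5,4)='T' (+7 fires, +6 burnt)
Step 3: cell (5,4)='F' (+6 fires, +7 burnt)
  -> target ignites at step 3
Step 4: cell (5,4)='.' (+4 fires, +6 burnt)
Step 5: cell (5,4)='.' (+4 fires, +4 burnt)
Step 6: cell (5,4)='.' (+3 fires, +4 burnt)
Step 7: cell (5,4)='.' (+2 fires, +3 burnt)
Step 8: cell (5,4)='.' (+0 fires, +2 burnt)
  fire out at step 8

3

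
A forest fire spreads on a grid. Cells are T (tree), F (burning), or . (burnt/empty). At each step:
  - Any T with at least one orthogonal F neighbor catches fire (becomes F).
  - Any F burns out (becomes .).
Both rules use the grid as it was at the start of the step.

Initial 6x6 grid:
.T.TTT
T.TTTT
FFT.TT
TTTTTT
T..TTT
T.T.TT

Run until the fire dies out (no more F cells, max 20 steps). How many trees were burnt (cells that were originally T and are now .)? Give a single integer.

Step 1: +4 fires, +2 burnt (F count now 4)
Step 2: +3 fires, +4 burnt (F count now 3)
Step 3: +3 fires, +3 burnt (F count now 3)
Step 4: +4 fires, +3 burnt (F count now 4)
Step 5: +5 fires, +4 burnt (F count now 5)
Step 6: +4 fires, +5 burnt (F count now 4)
Step 7: +1 fires, +4 burnt (F count now 1)
Step 8: +0 fires, +1 burnt (F count now 0)
Fire out after step 8
Initially T: 26, now '.': 34
Total burnt (originally-T cells now '.'): 24

Answer: 24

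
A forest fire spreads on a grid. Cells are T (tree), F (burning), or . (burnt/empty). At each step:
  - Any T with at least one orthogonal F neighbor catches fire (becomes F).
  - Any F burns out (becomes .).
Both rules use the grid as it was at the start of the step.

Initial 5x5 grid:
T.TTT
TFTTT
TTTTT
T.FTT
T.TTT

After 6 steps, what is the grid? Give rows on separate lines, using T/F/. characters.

Step 1: 6 trees catch fire, 2 burn out
  T.TTT
  F.FTT
  TFFTT
  T..FT
  T.FTT
Step 2: 7 trees catch fire, 6 burn out
  F.FTT
  ...FT
  F..FT
  T...F
  T..FT
Step 3: 5 trees catch fire, 7 burn out
  ...FT
  ....F
  ....F
  F....
  T...F
Step 4: 2 trees catch fire, 5 burn out
  ....F
  .....
  .....
  .....
  F....
Step 5: 0 trees catch fire, 2 burn out
  .....
  .....
  .....
  .....
  .....
Step 6: 0 trees catch fire, 0 burn out
  .....
  .....
  .....
  .....
  .....

.....
.....
.....
.....
.....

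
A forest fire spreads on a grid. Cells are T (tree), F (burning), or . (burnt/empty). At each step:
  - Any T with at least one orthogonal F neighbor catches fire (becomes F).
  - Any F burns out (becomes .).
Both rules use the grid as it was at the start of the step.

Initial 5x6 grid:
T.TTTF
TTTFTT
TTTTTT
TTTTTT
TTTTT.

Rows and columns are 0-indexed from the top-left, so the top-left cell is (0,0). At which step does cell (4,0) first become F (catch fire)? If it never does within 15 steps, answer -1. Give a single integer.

Step 1: cell (4,0)='T' (+6 fires, +2 burnt)
Step 2: cell (4,0)='T' (+6 fires, +6 burnt)
Step 3: cell (4,0)='T' (+6 fires, +6 burnt)
Step 4: cell (4,0)='T' (+5 fires, +6 burnt)
Step 5: cell (4,0)='T' (+2 fires, +5 burnt)
Step 6: cell (4,0)='F' (+1 fires, +2 burnt)
  -> target ignites at step 6
Step 7: cell (4,0)='.' (+0 fires, +1 burnt)
  fire out at step 7

6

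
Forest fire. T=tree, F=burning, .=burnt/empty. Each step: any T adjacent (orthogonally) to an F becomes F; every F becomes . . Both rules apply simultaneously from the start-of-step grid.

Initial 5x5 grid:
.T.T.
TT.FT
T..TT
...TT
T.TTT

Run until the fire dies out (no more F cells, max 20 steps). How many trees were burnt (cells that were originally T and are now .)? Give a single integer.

Step 1: +3 fires, +1 burnt (F count now 3)
Step 2: +2 fires, +3 burnt (F count now 2)
Step 3: +2 fires, +2 burnt (F count now 2)
Step 4: +2 fires, +2 burnt (F count now 2)
Step 5: +0 fires, +2 burnt (F count now 0)
Fire out after step 5
Initially T: 14, now '.': 20
Total burnt (originally-T cells now '.'): 9

Answer: 9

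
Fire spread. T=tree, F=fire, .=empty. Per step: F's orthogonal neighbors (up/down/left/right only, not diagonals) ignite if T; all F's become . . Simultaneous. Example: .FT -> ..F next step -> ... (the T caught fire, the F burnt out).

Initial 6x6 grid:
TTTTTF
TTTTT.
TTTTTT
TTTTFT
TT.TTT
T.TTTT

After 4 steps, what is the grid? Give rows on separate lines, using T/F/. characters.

Step 1: 5 trees catch fire, 2 burn out
  TTTTF.
  TTTTT.
  TTTTFT
  TTTF.F
  TT.TFT
  T.TTTT
Step 2: 8 trees catch fire, 5 burn out
  TTTF..
  TTTTF.
  TTTF.F
  TTF...
  TT.F.F
  T.TTFT
Step 3: 6 trees catch fire, 8 burn out
  TTF...
  TTTF..
  TTF...
  TF....
  TT....
  T.TF.F
Step 4: 6 trees catch fire, 6 burn out
  TF....
  TTF...
  TF....
  F.....
  TF....
  T.F...

TF....
TTF...
TF....
F.....
TF....
T.F...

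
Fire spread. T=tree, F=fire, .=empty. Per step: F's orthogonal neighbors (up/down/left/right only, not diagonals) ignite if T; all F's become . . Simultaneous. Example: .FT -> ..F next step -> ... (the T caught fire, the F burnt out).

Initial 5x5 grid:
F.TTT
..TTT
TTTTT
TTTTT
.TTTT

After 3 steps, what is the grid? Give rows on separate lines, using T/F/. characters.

Step 1: 0 trees catch fire, 1 burn out
  ..TTT
  ..TTT
  TTTTT
  TTTTT
  .TTTT
Step 2: 0 trees catch fire, 0 burn out
  ..TTT
  ..TTT
  TTTTT
  TTTTT
  .TTTT
Step 3: 0 trees catch fire, 0 burn out
  ..TTT
  ..TTT
  TTTTT
  TTTTT
  .TTTT

..TTT
..TTT
TTTTT
TTTTT
.TTTT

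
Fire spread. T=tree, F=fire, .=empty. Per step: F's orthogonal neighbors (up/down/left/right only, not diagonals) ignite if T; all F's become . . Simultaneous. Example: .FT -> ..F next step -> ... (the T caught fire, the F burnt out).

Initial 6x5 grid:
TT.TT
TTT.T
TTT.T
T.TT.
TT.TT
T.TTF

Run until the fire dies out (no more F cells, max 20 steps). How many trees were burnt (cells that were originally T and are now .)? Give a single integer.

Answer: 18

Derivation:
Step 1: +2 fires, +1 burnt (F count now 2)
Step 2: +2 fires, +2 burnt (F count now 2)
Step 3: +1 fires, +2 burnt (F count now 1)
Step 4: +1 fires, +1 burnt (F count now 1)
Step 5: +1 fires, +1 burnt (F count now 1)
Step 6: +2 fires, +1 burnt (F count now 2)
Step 7: +2 fires, +2 burnt (F count now 2)
Step 8: +3 fires, +2 burnt (F count now 3)
Step 9: +2 fires, +3 burnt (F count now 2)
Step 10: +2 fires, +2 burnt (F count now 2)
Step 11: +0 fires, +2 burnt (F count now 0)
Fire out after step 11
Initially T: 22, now '.': 26
Total burnt (originally-T cells now '.'): 18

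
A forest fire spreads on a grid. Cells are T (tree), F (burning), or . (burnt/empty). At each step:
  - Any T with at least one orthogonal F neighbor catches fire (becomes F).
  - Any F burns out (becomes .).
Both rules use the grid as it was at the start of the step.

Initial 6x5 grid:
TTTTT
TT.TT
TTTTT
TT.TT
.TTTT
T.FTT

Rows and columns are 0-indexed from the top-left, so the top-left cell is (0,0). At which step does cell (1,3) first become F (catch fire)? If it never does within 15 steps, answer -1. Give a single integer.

Step 1: cell (1,3)='T' (+2 fires, +1 burnt)
Step 2: cell (1,3)='T' (+3 fires, +2 burnt)
Step 3: cell (1,3)='T' (+3 fires, +3 burnt)
Step 4: cell (1,3)='T' (+4 fires, +3 burnt)
Step 5: cell (1,3)='F' (+5 fires, +4 burnt)
  -> target ignites at step 5
Step 6: cell (1,3)='.' (+4 fires, +5 burnt)
Step 7: cell (1,3)='.' (+3 fires, +4 burnt)
Step 8: cell (1,3)='.' (+0 fires, +3 burnt)
  fire out at step 8

5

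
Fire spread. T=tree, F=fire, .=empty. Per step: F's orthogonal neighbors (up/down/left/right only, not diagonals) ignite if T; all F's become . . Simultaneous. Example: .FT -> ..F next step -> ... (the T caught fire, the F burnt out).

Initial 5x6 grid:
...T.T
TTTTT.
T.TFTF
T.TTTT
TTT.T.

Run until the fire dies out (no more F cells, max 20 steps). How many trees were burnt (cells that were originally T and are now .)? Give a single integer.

Step 1: +5 fires, +2 burnt (F count now 5)
Step 2: +5 fires, +5 burnt (F count now 5)
Step 3: +3 fires, +5 burnt (F count now 3)
Step 4: +2 fires, +3 burnt (F count now 2)
Step 5: +2 fires, +2 burnt (F count now 2)
Step 6: +1 fires, +2 burnt (F count now 1)
Step 7: +0 fires, +1 burnt (F count now 0)
Fire out after step 7
Initially T: 19, now '.': 29
Total burnt (originally-T cells now '.'): 18

Answer: 18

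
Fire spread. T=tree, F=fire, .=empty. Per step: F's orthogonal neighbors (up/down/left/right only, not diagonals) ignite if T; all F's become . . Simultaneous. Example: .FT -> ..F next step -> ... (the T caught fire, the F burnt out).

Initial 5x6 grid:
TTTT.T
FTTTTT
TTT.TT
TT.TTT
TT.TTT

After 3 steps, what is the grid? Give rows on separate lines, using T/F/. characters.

Step 1: 3 trees catch fire, 1 burn out
  FTTT.T
  .FTTTT
  FTT.TT
  TT.TTT
  TT.TTT
Step 2: 4 trees catch fire, 3 burn out
  .FTT.T
  ..FTTT
  .FT.TT
  FT.TTT
  TT.TTT
Step 3: 5 trees catch fire, 4 burn out
  ..FT.T
  ...FTT
  ..F.TT
  .F.TTT
  FT.TTT

..FT.T
...FTT
..F.TT
.F.TTT
FT.TTT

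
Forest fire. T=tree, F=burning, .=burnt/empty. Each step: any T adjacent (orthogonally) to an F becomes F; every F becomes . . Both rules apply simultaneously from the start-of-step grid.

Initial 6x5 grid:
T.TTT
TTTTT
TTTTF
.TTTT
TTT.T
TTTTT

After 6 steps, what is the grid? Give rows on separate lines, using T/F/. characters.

Step 1: 3 trees catch fire, 1 burn out
  T.TTT
  TTTTF
  TTTF.
  .TTTF
  TTT.T
  TTTTT
Step 2: 5 trees catch fire, 3 burn out
  T.TTF
  TTTF.
  TTF..
  .TTF.
  TTT.F
  TTTTT
Step 3: 5 trees catch fire, 5 burn out
  T.TF.
  TTF..
  TF...
  .TF..
  TTT..
  TTTTF
Step 4: 6 trees catch fire, 5 burn out
  T.F..
  TF...
  F....
  .F...
  TTF..
  TTTF.
Step 5: 3 trees catch fire, 6 burn out
  T....
  F....
  .....
  .....
  TF...
  TTF..
Step 6: 3 trees catch fire, 3 burn out
  F....
  .....
  .....
  .....
  F....
  TF...

F....
.....
.....
.....
F....
TF...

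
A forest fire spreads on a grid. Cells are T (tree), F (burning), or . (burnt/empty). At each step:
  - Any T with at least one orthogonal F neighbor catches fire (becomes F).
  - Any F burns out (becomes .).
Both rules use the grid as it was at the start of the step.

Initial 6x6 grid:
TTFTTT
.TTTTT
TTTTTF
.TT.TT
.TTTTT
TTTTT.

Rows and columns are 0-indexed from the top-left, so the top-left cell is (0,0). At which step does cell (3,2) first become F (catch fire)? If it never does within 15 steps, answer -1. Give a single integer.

Step 1: cell (3,2)='T' (+6 fires, +2 burnt)
Step 2: cell (3,2)='T' (+10 fires, +6 burnt)
Step 3: cell (3,2)='F' (+3 fires, +10 burnt)
  -> target ignites at step 3
Step 4: cell (3,2)='.' (+5 fires, +3 burnt)
Step 5: cell (3,2)='.' (+3 fires, +5 burnt)
Step 6: cell (3,2)='.' (+1 fires, +3 burnt)
Step 7: cell (3,2)='.' (+1 fires, +1 burnt)
Step 8: cell (3,2)='.' (+0 fires, +1 burnt)
  fire out at step 8

3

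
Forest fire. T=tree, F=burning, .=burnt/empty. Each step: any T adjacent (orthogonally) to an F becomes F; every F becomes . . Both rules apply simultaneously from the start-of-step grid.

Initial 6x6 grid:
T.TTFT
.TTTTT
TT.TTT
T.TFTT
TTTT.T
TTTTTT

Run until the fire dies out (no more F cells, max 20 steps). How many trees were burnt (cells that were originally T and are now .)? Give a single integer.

Answer: 28

Derivation:
Step 1: +7 fires, +2 burnt (F count now 7)
Step 2: +7 fires, +7 burnt (F count now 7)
Step 3: +6 fires, +7 burnt (F count now 6)
Step 4: +4 fires, +6 burnt (F count now 4)
Step 5: +3 fires, +4 burnt (F count now 3)
Step 6: +1 fires, +3 burnt (F count now 1)
Step 7: +0 fires, +1 burnt (F count now 0)
Fire out after step 7
Initially T: 29, now '.': 35
Total burnt (originally-T cells now '.'): 28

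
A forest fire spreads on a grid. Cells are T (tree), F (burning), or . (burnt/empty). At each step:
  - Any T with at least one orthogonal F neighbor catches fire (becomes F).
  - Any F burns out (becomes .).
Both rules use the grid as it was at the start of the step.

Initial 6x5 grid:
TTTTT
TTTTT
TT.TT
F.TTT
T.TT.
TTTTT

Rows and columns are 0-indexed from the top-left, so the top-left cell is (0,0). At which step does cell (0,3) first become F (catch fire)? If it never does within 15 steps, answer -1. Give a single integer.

Step 1: cell (0,3)='T' (+2 fires, +1 burnt)
Step 2: cell (0,3)='T' (+3 fires, +2 burnt)
Step 3: cell (0,3)='T' (+3 fires, +3 burnt)
Step 4: cell (0,3)='T' (+3 fires, +3 burnt)
Step 5: cell (0,3)='T' (+4 fires, +3 burnt)
Step 6: cell (0,3)='F' (+6 fires, +4 burnt)
  -> target ignites at step 6
Step 7: cell (0,3)='.' (+3 fires, +6 burnt)
Step 8: cell (0,3)='.' (+1 fires, +3 burnt)
Step 9: cell (0,3)='.' (+0 fires, +1 burnt)
  fire out at step 9

6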